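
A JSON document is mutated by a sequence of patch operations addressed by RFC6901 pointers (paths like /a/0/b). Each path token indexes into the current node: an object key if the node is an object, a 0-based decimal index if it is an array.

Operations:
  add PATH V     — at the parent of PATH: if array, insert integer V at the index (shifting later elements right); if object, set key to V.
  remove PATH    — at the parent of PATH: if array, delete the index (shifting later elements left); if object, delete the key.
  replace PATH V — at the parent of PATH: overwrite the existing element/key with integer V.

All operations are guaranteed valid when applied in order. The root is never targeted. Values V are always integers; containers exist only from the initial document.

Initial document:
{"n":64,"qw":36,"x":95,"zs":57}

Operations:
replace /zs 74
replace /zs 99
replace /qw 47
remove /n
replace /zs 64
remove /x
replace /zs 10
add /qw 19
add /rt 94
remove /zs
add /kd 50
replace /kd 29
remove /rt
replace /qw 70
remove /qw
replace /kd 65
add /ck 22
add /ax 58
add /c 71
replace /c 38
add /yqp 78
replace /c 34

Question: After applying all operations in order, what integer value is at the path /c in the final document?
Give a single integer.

Answer: 34

Derivation:
After op 1 (replace /zs 74): {"n":64,"qw":36,"x":95,"zs":74}
After op 2 (replace /zs 99): {"n":64,"qw":36,"x":95,"zs":99}
After op 3 (replace /qw 47): {"n":64,"qw":47,"x":95,"zs":99}
After op 4 (remove /n): {"qw":47,"x":95,"zs":99}
After op 5 (replace /zs 64): {"qw":47,"x":95,"zs":64}
After op 6 (remove /x): {"qw":47,"zs":64}
After op 7 (replace /zs 10): {"qw":47,"zs":10}
After op 8 (add /qw 19): {"qw":19,"zs":10}
After op 9 (add /rt 94): {"qw":19,"rt":94,"zs":10}
After op 10 (remove /zs): {"qw":19,"rt":94}
After op 11 (add /kd 50): {"kd":50,"qw":19,"rt":94}
After op 12 (replace /kd 29): {"kd":29,"qw":19,"rt":94}
After op 13 (remove /rt): {"kd":29,"qw":19}
After op 14 (replace /qw 70): {"kd":29,"qw":70}
After op 15 (remove /qw): {"kd":29}
After op 16 (replace /kd 65): {"kd":65}
After op 17 (add /ck 22): {"ck":22,"kd":65}
After op 18 (add /ax 58): {"ax":58,"ck":22,"kd":65}
After op 19 (add /c 71): {"ax":58,"c":71,"ck":22,"kd":65}
After op 20 (replace /c 38): {"ax":58,"c":38,"ck":22,"kd":65}
After op 21 (add /yqp 78): {"ax":58,"c":38,"ck":22,"kd":65,"yqp":78}
After op 22 (replace /c 34): {"ax":58,"c":34,"ck":22,"kd":65,"yqp":78}
Value at /c: 34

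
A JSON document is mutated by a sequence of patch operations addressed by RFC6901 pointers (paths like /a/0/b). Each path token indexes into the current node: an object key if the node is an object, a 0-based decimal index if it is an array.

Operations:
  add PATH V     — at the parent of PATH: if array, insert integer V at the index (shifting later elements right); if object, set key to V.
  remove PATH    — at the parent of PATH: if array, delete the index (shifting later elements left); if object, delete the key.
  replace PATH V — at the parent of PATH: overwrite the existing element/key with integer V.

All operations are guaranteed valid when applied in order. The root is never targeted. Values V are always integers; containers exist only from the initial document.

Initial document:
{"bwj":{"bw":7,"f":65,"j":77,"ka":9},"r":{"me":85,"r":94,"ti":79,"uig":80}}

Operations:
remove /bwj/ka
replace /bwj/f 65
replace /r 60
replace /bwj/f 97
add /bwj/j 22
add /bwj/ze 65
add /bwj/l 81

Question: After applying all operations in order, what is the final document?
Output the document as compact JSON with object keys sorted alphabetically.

Answer: {"bwj":{"bw":7,"f":97,"j":22,"l":81,"ze":65},"r":60}

Derivation:
After op 1 (remove /bwj/ka): {"bwj":{"bw":7,"f":65,"j":77},"r":{"me":85,"r":94,"ti":79,"uig":80}}
After op 2 (replace /bwj/f 65): {"bwj":{"bw":7,"f":65,"j":77},"r":{"me":85,"r":94,"ti":79,"uig":80}}
After op 3 (replace /r 60): {"bwj":{"bw":7,"f":65,"j":77},"r":60}
After op 4 (replace /bwj/f 97): {"bwj":{"bw":7,"f":97,"j":77},"r":60}
After op 5 (add /bwj/j 22): {"bwj":{"bw":7,"f":97,"j":22},"r":60}
After op 6 (add /bwj/ze 65): {"bwj":{"bw":7,"f":97,"j":22,"ze":65},"r":60}
After op 7 (add /bwj/l 81): {"bwj":{"bw":7,"f":97,"j":22,"l":81,"ze":65},"r":60}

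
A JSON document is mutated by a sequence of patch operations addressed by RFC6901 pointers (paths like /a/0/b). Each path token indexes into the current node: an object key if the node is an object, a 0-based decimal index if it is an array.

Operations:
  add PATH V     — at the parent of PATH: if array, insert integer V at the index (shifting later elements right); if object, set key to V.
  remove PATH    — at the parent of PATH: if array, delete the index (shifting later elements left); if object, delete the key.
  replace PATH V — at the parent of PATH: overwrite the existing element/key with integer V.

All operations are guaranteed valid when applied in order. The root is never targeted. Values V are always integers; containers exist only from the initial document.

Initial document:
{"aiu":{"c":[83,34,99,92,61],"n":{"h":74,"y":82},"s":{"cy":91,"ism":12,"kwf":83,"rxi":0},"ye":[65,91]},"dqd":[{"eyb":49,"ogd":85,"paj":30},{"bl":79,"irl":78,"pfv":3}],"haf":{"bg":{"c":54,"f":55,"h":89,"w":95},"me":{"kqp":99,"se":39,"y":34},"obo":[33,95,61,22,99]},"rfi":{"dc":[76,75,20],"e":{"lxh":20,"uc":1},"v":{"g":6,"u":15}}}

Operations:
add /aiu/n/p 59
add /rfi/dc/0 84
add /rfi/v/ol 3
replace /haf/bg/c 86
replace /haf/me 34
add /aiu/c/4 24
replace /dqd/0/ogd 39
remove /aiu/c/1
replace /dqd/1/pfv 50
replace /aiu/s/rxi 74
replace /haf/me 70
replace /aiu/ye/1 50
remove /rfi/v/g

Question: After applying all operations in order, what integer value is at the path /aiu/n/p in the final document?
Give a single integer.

After op 1 (add /aiu/n/p 59): {"aiu":{"c":[83,34,99,92,61],"n":{"h":74,"p":59,"y":82},"s":{"cy":91,"ism":12,"kwf":83,"rxi":0},"ye":[65,91]},"dqd":[{"eyb":49,"ogd":85,"paj":30},{"bl":79,"irl":78,"pfv":3}],"haf":{"bg":{"c":54,"f":55,"h":89,"w":95},"me":{"kqp":99,"se":39,"y":34},"obo":[33,95,61,22,99]},"rfi":{"dc":[76,75,20],"e":{"lxh":20,"uc":1},"v":{"g":6,"u":15}}}
After op 2 (add /rfi/dc/0 84): {"aiu":{"c":[83,34,99,92,61],"n":{"h":74,"p":59,"y":82},"s":{"cy":91,"ism":12,"kwf":83,"rxi":0},"ye":[65,91]},"dqd":[{"eyb":49,"ogd":85,"paj":30},{"bl":79,"irl":78,"pfv":3}],"haf":{"bg":{"c":54,"f":55,"h":89,"w":95},"me":{"kqp":99,"se":39,"y":34},"obo":[33,95,61,22,99]},"rfi":{"dc":[84,76,75,20],"e":{"lxh":20,"uc":1},"v":{"g":6,"u":15}}}
After op 3 (add /rfi/v/ol 3): {"aiu":{"c":[83,34,99,92,61],"n":{"h":74,"p":59,"y":82},"s":{"cy":91,"ism":12,"kwf":83,"rxi":0},"ye":[65,91]},"dqd":[{"eyb":49,"ogd":85,"paj":30},{"bl":79,"irl":78,"pfv":3}],"haf":{"bg":{"c":54,"f":55,"h":89,"w":95},"me":{"kqp":99,"se":39,"y":34},"obo":[33,95,61,22,99]},"rfi":{"dc":[84,76,75,20],"e":{"lxh":20,"uc":1},"v":{"g":6,"ol":3,"u":15}}}
After op 4 (replace /haf/bg/c 86): {"aiu":{"c":[83,34,99,92,61],"n":{"h":74,"p":59,"y":82},"s":{"cy":91,"ism":12,"kwf":83,"rxi":0},"ye":[65,91]},"dqd":[{"eyb":49,"ogd":85,"paj":30},{"bl":79,"irl":78,"pfv":3}],"haf":{"bg":{"c":86,"f":55,"h":89,"w":95},"me":{"kqp":99,"se":39,"y":34},"obo":[33,95,61,22,99]},"rfi":{"dc":[84,76,75,20],"e":{"lxh":20,"uc":1},"v":{"g":6,"ol":3,"u":15}}}
After op 5 (replace /haf/me 34): {"aiu":{"c":[83,34,99,92,61],"n":{"h":74,"p":59,"y":82},"s":{"cy":91,"ism":12,"kwf":83,"rxi":0},"ye":[65,91]},"dqd":[{"eyb":49,"ogd":85,"paj":30},{"bl":79,"irl":78,"pfv":3}],"haf":{"bg":{"c":86,"f":55,"h":89,"w":95},"me":34,"obo":[33,95,61,22,99]},"rfi":{"dc":[84,76,75,20],"e":{"lxh":20,"uc":1},"v":{"g":6,"ol":3,"u":15}}}
After op 6 (add /aiu/c/4 24): {"aiu":{"c":[83,34,99,92,24,61],"n":{"h":74,"p":59,"y":82},"s":{"cy":91,"ism":12,"kwf":83,"rxi":0},"ye":[65,91]},"dqd":[{"eyb":49,"ogd":85,"paj":30},{"bl":79,"irl":78,"pfv":3}],"haf":{"bg":{"c":86,"f":55,"h":89,"w":95},"me":34,"obo":[33,95,61,22,99]},"rfi":{"dc":[84,76,75,20],"e":{"lxh":20,"uc":1},"v":{"g":6,"ol":3,"u":15}}}
After op 7 (replace /dqd/0/ogd 39): {"aiu":{"c":[83,34,99,92,24,61],"n":{"h":74,"p":59,"y":82},"s":{"cy":91,"ism":12,"kwf":83,"rxi":0},"ye":[65,91]},"dqd":[{"eyb":49,"ogd":39,"paj":30},{"bl":79,"irl":78,"pfv":3}],"haf":{"bg":{"c":86,"f":55,"h":89,"w":95},"me":34,"obo":[33,95,61,22,99]},"rfi":{"dc":[84,76,75,20],"e":{"lxh":20,"uc":1},"v":{"g":6,"ol":3,"u":15}}}
After op 8 (remove /aiu/c/1): {"aiu":{"c":[83,99,92,24,61],"n":{"h":74,"p":59,"y":82},"s":{"cy":91,"ism":12,"kwf":83,"rxi":0},"ye":[65,91]},"dqd":[{"eyb":49,"ogd":39,"paj":30},{"bl":79,"irl":78,"pfv":3}],"haf":{"bg":{"c":86,"f":55,"h":89,"w":95},"me":34,"obo":[33,95,61,22,99]},"rfi":{"dc":[84,76,75,20],"e":{"lxh":20,"uc":1},"v":{"g":6,"ol":3,"u":15}}}
After op 9 (replace /dqd/1/pfv 50): {"aiu":{"c":[83,99,92,24,61],"n":{"h":74,"p":59,"y":82},"s":{"cy":91,"ism":12,"kwf":83,"rxi":0},"ye":[65,91]},"dqd":[{"eyb":49,"ogd":39,"paj":30},{"bl":79,"irl":78,"pfv":50}],"haf":{"bg":{"c":86,"f":55,"h":89,"w":95},"me":34,"obo":[33,95,61,22,99]},"rfi":{"dc":[84,76,75,20],"e":{"lxh":20,"uc":1},"v":{"g":6,"ol":3,"u":15}}}
After op 10 (replace /aiu/s/rxi 74): {"aiu":{"c":[83,99,92,24,61],"n":{"h":74,"p":59,"y":82},"s":{"cy":91,"ism":12,"kwf":83,"rxi":74},"ye":[65,91]},"dqd":[{"eyb":49,"ogd":39,"paj":30},{"bl":79,"irl":78,"pfv":50}],"haf":{"bg":{"c":86,"f":55,"h":89,"w":95},"me":34,"obo":[33,95,61,22,99]},"rfi":{"dc":[84,76,75,20],"e":{"lxh":20,"uc":1},"v":{"g":6,"ol":3,"u":15}}}
After op 11 (replace /haf/me 70): {"aiu":{"c":[83,99,92,24,61],"n":{"h":74,"p":59,"y":82},"s":{"cy":91,"ism":12,"kwf":83,"rxi":74},"ye":[65,91]},"dqd":[{"eyb":49,"ogd":39,"paj":30},{"bl":79,"irl":78,"pfv":50}],"haf":{"bg":{"c":86,"f":55,"h":89,"w":95},"me":70,"obo":[33,95,61,22,99]},"rfi":{"dc":[84,76,75,20],"e":{"lxh":20,"uc":1},"v":{"g":6,"ol":3,"u":15}}}
After op 12 (replace /aiu/ye/1 50): {"aiu":{"c":[83,99,92,24,61],"n":{"h":74,"p":59,"y":82},"s":{"cy":91,"ism":12,"kwf":83,"rxi":74},"ye":[65,50]},"dqd":[{"eyb":49,"ogd":39,"paj":30},{"bl":79,"irl":78,"pfv":50}],"haf":{"bg":{"c":86,"f":55,"h":89,"w":95},"me":70,"obo":[33,95,61,22,99]},"rfi":{"dc":[84,76,75,20],"e":{"lxh":20,"uc":1},"v":{"g":6,"ol":3,"u":15}}}
After op 13 (remove /rfi/v/g): {"aiu":{"c":[83,99,92,24,61],"n":{"h":74,"p":59,"y":82},"s":{"cy":91,"ism":12,"kwf":83,"rxi":74},"ye":[65,50]},"dqd":[{"eyb":49,"ogd":39,"paj":30},{"bl":79,"irl":78,"pfv":50}],"haf":{"bg":{"c":86,"f":55,"h":89,"w":95},"me":70,"obo":[33,95,61,22,99]},"rfi":{"dc":[84,76,75,20],"e":{"lxh":20,"uc":1},"v":{"ol":3,"u":15}}}
Value at /aiu/n/p: 59

Answer: 59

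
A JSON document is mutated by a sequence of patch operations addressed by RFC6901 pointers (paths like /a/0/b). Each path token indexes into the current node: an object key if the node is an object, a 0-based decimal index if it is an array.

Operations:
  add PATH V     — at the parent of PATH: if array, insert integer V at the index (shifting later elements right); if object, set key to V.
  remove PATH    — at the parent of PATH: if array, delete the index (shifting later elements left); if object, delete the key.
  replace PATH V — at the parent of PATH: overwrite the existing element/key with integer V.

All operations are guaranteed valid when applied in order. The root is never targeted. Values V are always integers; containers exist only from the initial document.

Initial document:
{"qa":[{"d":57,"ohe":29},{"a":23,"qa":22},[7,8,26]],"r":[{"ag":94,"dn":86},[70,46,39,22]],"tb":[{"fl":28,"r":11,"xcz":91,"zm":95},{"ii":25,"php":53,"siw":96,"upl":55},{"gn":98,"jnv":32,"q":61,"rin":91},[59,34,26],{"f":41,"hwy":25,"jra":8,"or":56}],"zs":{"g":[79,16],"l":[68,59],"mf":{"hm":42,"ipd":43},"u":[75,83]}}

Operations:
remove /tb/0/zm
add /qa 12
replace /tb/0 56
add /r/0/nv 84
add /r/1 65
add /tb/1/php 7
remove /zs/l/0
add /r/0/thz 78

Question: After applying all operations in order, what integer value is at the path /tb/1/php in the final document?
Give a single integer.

After op 1 (remove /tb/0/zm): {"qa":[{"d":57,"ohe":29},{"a":23,"qa":22},[7,8,26]],"r":[{"ag":94,"dn":86},[70,46,39,22]],"tb":[{"fl":28,"r":11,"xcz":91},{"ii":25,"php":53,"siw":96,"upl":55},{"gn":98,"jnv":32,"q":61,"rin":91},[59,34,26],{"f":41,"hwy":25,"jra":8,"or":56}],"zs":{"g":[79,16],"l":[68,59],"mf":{"hm":42,"ipd":43},"u":[75,83]}}
After op 2 (add /qa 12): {"qa":12,"r":[{"ag":94,"dn":86},[70,46,39,22]],"tb":[{"fl":28,"r":11,"xcz":91},{"ii":25,"php":53,"siw":96,"upl":55},{"gn":98,"jnv":32,"q":61,"rin":91},[59,34,26],{"f":41,"hwy":25,"jra":8,"or":56}],"zs":{"g":[79,16],"l":[68,59],"mf":{"hm":42,"ipd":43},"u":[75,83]}}
After op 3 (replace /tb/0 56): {"qa":12,"r":[{"ag":94,"dn":86},[70,46,39,22]],"tb":[56,{"ii":25,"php":53,"siw":96,"upl":55},{"gn":98,"jnv":32,"q":61,"rin":91},[59,34,26],{"f":41,"hwy":25,"jra":8,"or":56}],"zs":{"g":[79,16],"l":[68,59],"mf":{"hm":42,"ipd":43},"u":[75,83]}}
After op 4 (add /r/0/nv 84): {"qa":12,"r":[{"ag":94,"dn":86,"nv":84},[70,46,39,22]],"tb":[56,{"ii":25,"php":53,"siw":96,"upl":55},{"gn":98,"jnv":32,"q":61,"rin":91},[59,34,26],{"f":41,"hwy":25,"jra":8,"or":56}],"zs":{"g":[79,16],"l":[68,59],"mf":{"hm":42,"ipd":43},"u":[75,83]}}
After op 5 (add /r/1 65): {"qa":12,"r":[{"ag":94,"dn":86,"nv":84},65,[70,46,39,22]],"tb":[56,{"ii":25,"php":53,"siw":96,"upl":55},{"gn":98,"jnv":32,"q":61,"rin":91},[59,34,26],{"f":41,"hwy":25,"jra":8,"or":56}],"zs":{"g":[79,16],"l":[68,59],"mf":{"hm":42,"ipd":43},"u":[75,83]}}
After op 6 (add /tb/1/php 7): {"qa":12,"r":[{"ag":94,"dn":86,"nv":84},65,[70,46,39,22]],"tb":[56,{"ii":25,"php":7,"siw":96,"upl":55},{"gn":98,"jnv":32,"q":61,"rin":91},[59,34,26],{"f":41,"hwy":25,"jra":8,"or":56}],"zs":{"g":[79,16],"l":[68,59],"mf":{"hm":42,"ipd":43},"u":[75,83]}}
After op 7 (remove /zs/l/0): {"qa":12,"r":[{"ag":94,"dn":86,"nv":84},65,[70,46,39,22]],"tb":[56,{"ii":25,"php":7,"siw":96,"upl":55},{"gn":98,"jnv":32,"q":61,"rin":91},[59,34,26],{"f":41,"hwy":25,"jra":8,"or":56}],"zs":{"g":[79,16],"l":[59],"mf":{"hm":42,"ipd":43},"u":[75,83]}}
After op 8 (add /r/0/thz 78): {"qa":12,"r":[{"ag":94,"dn":86,"nv":84,"thz":78},65,[70,46,39,22]],"tb":[56,{"ii":25,"php":7,"siw":96,"upl":55},{"gn":98,"jnv":32,"q":61,"rin":91},[59,34,26],{"f":41,"hwy":25,"jra":8,"or":56}],"zs":{"g":[79,16],"l":[59],"mf":{"hm":42,"ipd":43},"u":[75,83]}}
Value at /tb/1/php: 7

Answer: 7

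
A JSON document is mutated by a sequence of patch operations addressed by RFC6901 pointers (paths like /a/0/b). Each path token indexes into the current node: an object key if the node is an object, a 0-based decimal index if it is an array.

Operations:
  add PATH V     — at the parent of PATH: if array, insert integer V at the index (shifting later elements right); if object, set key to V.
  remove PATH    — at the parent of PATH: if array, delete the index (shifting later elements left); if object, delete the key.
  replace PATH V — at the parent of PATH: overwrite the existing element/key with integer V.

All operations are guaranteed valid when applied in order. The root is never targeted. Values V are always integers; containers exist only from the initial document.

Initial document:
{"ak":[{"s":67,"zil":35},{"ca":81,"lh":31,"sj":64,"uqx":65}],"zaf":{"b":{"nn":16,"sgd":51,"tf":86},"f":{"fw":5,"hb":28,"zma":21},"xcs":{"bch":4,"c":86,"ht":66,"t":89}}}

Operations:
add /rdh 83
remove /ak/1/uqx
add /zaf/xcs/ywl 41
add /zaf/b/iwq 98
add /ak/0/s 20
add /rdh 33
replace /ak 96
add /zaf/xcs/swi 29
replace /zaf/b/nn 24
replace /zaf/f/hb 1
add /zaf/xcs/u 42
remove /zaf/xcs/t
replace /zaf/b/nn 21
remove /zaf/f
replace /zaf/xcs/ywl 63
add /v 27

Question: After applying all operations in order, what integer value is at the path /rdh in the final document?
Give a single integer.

Answer: 33

Derivation:
After op 1 (add /rdh 83): {"ak":[{"s":67,"zil":35},{"ca":81,"lh":31,"sj":64,"uqx":65}],"rdh":83,"zaf":{"b":{"nn":16,"sgd":51,"tf":86},"f":{"fw":5,"hb":28,"zma":21},"xcs":{"bch":4,"c":86,"ht":66,"t":89}}}
After op 2 (remove /ak/1/uqx): {"ak":[{"s":67,"zil":35},{"ca":81,"lh":31,"sj":64}],"rdh":83,"zaf":{"b":{"nn":16,"sgd":51,"tf":86},"f":{"fw":5,"hb":28,"zma":21},"xcs":{"bch":4,"c":86,"ht":66,"t":89}}}
After op 3 (add /zaf/xcs/ywl 41): {"ak":[{"s":67,"zil":35},{"ca":81,"lh":31,"sj":64}],"rdh":83,"zaf":{"b":{"nn":16,"sgd":51,"tf":86},"f":{"fw":5,"hb":28,"zma":21},"xcs":{"bch":4,"c":86,"ht":66,"t":89,"ywl":41}}}
After op 4 (add /zaf/b/iwq 98): {"ak":[{"s":67,"zil":35},{"ca":81,"lh":31,"sj":64}],"rdh":83,"zaf":{"b":{"iwq":98,"nn":16,"sgd":51,"tf":86},"f":{"fw":5,"hb":28,"zma":21},"xcs":{"bch":4,"c":86,"ht":66,"t":89,"ywl":41}}}
After op 5 (add /ak/0/s 20): {"ak":[{"s":20,"zil":35},{"ca":81,"lh":31,"sj":64}],"rdh":83,"zaf":{"b":{"iwq":98,"nn":16,"sgd":51,"tf":86},"f":{"fw":5,"hb":28,"zma":21},"xcs":{"bch":4,"c":86,"ht":66,"t":89,"ywl":41}}}
After op 6 (add /rdh 33): {"ak":[{"s":20,"zil":35},{"ca":81,"lh":31,"sj":64}],"rdh":33,"zaf":{"b":{"iwq":98,"nn":16,"sgd":51,"tf":86},"f":{"fw":5,"hb":28,"zma":21},"xcs":{"bch":4,"c":86,"ht":66,"t":89,"ywl":41}}}
After op 7 (replace /ak 96): {"ak":96,"rdh":33,"zaf":{"b":{"iwq":98,"nn":16,"sgd":51,"tf":86},"f":{"fw":5,"hb":28,"zma":21},"xcs":{"bch":4,"c":86,"ht":66,"t":89,"ywl":41}}}
After op 8 (add /zaf/xcs/swi 29): {"ak":96,"rdh":33,"zaf":{"b":{"iwq":98,"nn":16,"sgd":51,"tf":86},"f":{"fw":5,"hb":28,"zma":21},"xcs":{"bch":4,"c":86,"ht":66,"swi":29,"t":89,"ywl":41}}}
After op 9 (replace /zaf/b/nn 24): {"ak":96,"rdh":33,"zaf":{"b":{"iwq":98,"nn":24,"sgd":51,"tf":86},"f":{"fw":5,"hb":28,"zma":21},"xcs":{"bch":4,"c":86,"ht":66,"swi":29,"t":89,"ywl":41}}}
After op 10 (replace /zaf/f/hb 1): {"ak":96,"rdh":33,"zaf":{"b":{"iwq":98,"nn":24,"sgd":51,"tf":86},"f":{"fw":5,"hb":1,"zma":21},"xcs":{"bch":4,"c":86,"ht":66,"swi":29,"t":89,"ywl":41}}}
After op 11 (add /zaf/xcs/u 42): {"ak":96,"rdh":33,"zaf":{"b":{"iwq":98,"nn":24,"sgd":51,"tf":86},"f":{"fw":5,"hb":1,"zma":21},"xcs":{"bch":4,"c":86,"ht":66,"swi":29,"t":89,"u":42,"ywl":41}}}
After op 12 (remove /zaf/xcs/t): {"ak":96,"rdh":33,"zaf":{"b":{"iwq":98,"nn":24,"sgd":51,"tf":86},"f":{"fw":5,"hb":1,"zma":21},"xcs":{"bch":4,"c":86,"ht":66,"swi":29,"u":42,"ywl":41}}}
After op 13 (replace /zaf/b/nn 21): {"ak":96,"rdh":33,"zaf":{"b":{"iwq":98,"nn":21,"sgd":51,"tf":86},"f":{"fw":5,"hb":1,"zma":21},"xcs":{"bch":4,"c":86,"ht":66,"swi":29,"u":42,"ywl":41}}}
After op 14 (remove /zaf/f): {"ak":96,"rdh":33,"zaf":{"b":{"iwq":98,"nn":21,"sgd":51,"tf":86},"xcs":{"bch":4,"c":86,"ht":66,"swi":29,"u":42,"ywl":41}}}
After op 15 (replace /zaf/xcs/ywl 63): {"ak":96,"rdh":33,"zaf":{"b":{"iwq":98,"nn":21,"sgd":51,"tf":86},"xcs":{"bch":4,"c":86,"ht":66,"swi":29,"u":42,"ywl":63}}}
After op 16 (add /v 27): {"ak":96,"rdh":33,"v":27,"zaf":{"b":{"iwq":98,"nn":21,"sgd":51,"tf":86},"xcs":{"bch":4,"c":86,"ht":66,"swi":29,"u":42,"ywl":63}}}
Value at /rdh: 33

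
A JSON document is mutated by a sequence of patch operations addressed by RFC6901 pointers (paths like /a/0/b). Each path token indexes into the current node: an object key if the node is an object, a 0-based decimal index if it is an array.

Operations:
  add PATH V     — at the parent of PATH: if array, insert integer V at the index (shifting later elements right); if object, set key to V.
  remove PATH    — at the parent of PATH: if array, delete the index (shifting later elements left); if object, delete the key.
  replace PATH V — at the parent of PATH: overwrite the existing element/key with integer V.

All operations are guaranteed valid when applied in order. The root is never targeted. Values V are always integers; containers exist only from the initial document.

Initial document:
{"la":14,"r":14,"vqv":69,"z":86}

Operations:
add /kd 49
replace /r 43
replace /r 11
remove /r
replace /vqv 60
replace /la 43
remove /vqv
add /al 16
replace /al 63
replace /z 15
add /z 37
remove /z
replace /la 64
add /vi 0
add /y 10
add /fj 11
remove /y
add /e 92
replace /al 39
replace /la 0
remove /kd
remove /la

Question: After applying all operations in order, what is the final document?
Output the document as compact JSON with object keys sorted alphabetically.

Answer: {"al":39,"e":92,"fj":11,"vi":0}

Derivation:
After op 1 (add /kd 49): {"kd":49,"la":14,"r":14,"vqv":69,"z":86}
After op 2 (replace /r 43): {"kd":49,"la":14,"r":43,"vqv":69,"z":86}
After op 3 (replace /r 11): {"kd":49,"la":14,"r":11,"vqv":69,"z":86}
After op 4 (remove /r): {"kd":49,"la":14,"vqv":69,"z":86}
After op 5 (replace /vqv 60): {"kd":49,"la":14,"vqv":60,"z":86}
After op 6 (replace /la 43): {"kd":49,"la":43,"vqv":60,"z":86}
After op 7 (remove /vqv): {"kd":49,"la":43,"z":86}
After op 8 (add /al 16): {"al":16,"kd":49,"la":43,"z":86}
After op 9 (replace /al 63): {"al":63,"kd":49,"la":43,"z":86}
After op 10 (replace /z 15): {"al":63,"kd":49,"la":43,"z":15}
After op 11 (add /z 37): {"al":63,"kd":49,"la":43,"z":37}
After op 12 (remove /z): {"al":63,"kd":49,"la":43}
After op 13 (replace /la 64): {"al":63,"kd":49,"la":64}
After op 14 (add /vi 0): {"al":63,"kd":49,"la":64,"vi":0}
After op 15 (add /y 10): {"al":63,"kd":49,"la":64,"vi":0,"y":10}
After op 16 (add /fj 11): {"al":63,"fj":11,"kd":49,"la":64,"vi":0,"y":10}
After op 17 (remove /y): {"al":63,"fj":11,"kd":49,"la":64,"vi":0}
After op 18 (add /e 92): {"al":63,"e":92,"fj":11,"kd":49,"la":64,"vi":0}
After op 19 (replace /al 39): {"al":39,"e":92,"fj":11,"kd":49,"la":64,"vi":0}
After op 20 (replace /la 0): {"al":39,"e":92,"fj":11,"kd":49,"la":0,"vi":0}
After op 21 (remove /kd): {"al":39,"e":92,"fj":11,"la":0,"vi":0}
After op 22 (remove /la): {"al":39,"e":92,"fj":11,"vi":0}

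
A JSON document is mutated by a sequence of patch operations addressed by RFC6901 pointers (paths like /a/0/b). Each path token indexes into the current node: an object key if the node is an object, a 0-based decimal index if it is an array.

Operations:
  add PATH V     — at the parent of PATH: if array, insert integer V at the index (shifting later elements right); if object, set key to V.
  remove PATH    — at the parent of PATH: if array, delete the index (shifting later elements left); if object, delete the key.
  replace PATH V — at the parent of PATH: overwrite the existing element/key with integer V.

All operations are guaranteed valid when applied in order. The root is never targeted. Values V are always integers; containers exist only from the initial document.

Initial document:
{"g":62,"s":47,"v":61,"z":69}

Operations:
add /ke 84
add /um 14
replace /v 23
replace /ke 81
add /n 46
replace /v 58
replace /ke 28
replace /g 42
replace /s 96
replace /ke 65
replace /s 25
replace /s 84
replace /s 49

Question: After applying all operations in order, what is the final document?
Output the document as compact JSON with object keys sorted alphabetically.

After op 1 (add /ke 84): {"g":62,"ke":84,"s":47,"v":61,"z":69}
After op 2 (add /um 14): {"g":62,"ke":84,"s":47,"um":14,"v":61,"z":69}
After op 3 (replace /v 23): {"g":62,"ke":84,"s":47,"um":14,"v":23,"z":69}
After op 4 (replace /ke 81): {"g":62,"ke":81,"s":47,"um":14,"v":23,"z":69}
After op 5 (add /n 46): {"g":62,"ke":81,"n":46,"s":47,"um":14,"v":23,"z":69}
After op 6 (replace /v 58): {"g":62,"ke":81,"n":46,"s":47,"um":14,"v":58,"z":69}
After op 7 (replace /ke 28): {"g":62,"ke":28,"n":46,"s":47,"um":14,"v":58,"z":69}
After op 8 (replace /g 42): {"g":42,"ke":28,"n":46,"s":47,"um":14,"v":58,"z":69}
After op 9 (replace /s 96): {"g":42,"ke":28,"n":46,"s":96,"um":14,"v":58,"z":69}
After op 10 (replace /ke 65): {"g":42,"ke":65,"n":46,"s":96,"um":14,"v":58,"z":69}
After op 11 (replace /s 25): {"g":42,"ke":65,"n":46,"s":25,"um":14,"v":58,"z":69}
After op 12 (replace /s 84): {"g":42,"ke":65,"n":46,"s":84,"um":14,"v":58,"z":69}
After op 13 (replace /s 49): {"g":42,"ke":65,"n":46,"s":49,"um":14,"v":58,"z":69}

Answer: {"g":42,"ke":65,"n":46,"s":49,"um":14,"v":58,"z":69}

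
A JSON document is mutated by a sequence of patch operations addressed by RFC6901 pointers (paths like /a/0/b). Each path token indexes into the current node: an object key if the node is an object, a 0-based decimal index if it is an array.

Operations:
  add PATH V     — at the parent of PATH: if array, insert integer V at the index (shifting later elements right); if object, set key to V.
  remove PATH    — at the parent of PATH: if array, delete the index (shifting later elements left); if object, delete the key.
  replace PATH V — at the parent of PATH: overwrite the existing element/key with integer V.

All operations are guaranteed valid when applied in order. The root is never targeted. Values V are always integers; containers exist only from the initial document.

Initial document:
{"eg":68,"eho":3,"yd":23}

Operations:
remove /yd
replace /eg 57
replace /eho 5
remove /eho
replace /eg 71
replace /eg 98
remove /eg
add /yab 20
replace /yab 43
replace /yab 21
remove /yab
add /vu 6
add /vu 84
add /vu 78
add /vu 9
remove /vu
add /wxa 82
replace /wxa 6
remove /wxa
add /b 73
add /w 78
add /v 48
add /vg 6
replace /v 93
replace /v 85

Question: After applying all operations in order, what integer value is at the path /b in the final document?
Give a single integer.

After op 1 (remove /yd): {"eg":68,"eho":3}
After op 2 (replace /eg 57): {"eg":57,"eho":3}
After op 3 (replace /eho 5): {"eg":57,"eho":5}
After op 4 (remove /eho): {"eg":57}
After op 5 (replace /eg 71): {"eg":71}
After op 6 (replace /eg 98): {"eg":98}
After op 7 (remove /eg): {}
After op 8 (add /yab 20): {"yab":20}
After op 9 (replace /yab 43): {"yab":43}
After op 10 (replace /yab 21): {"yab":21}
After op 11 (remove /yab): {}
After op 12 (add /vu 6): {"vu":6}
After op 13 (add /vu 84): {"vu":84}
After op 14 (add /vu 78): {"vu":78}
After op 15 (add /vu 9): {"vu":9}
After op 16 (remove /vu): {}
After op 17 (add /wxa 82): {"wxa":82}
After op 18 (replace /wxa 6): {"wxa":6}
After op 19 (remove /wxa): {}
After op 20 (add /b 73): {"b":73}
After op 21 (add /w 78): {"b":73,"w":78}
After op 22 (add /v 48): {"b":73,"v":48,"w":78}
After op 23 (add /vg 6): {"b":73,"v":48,"vg":6,"w":78}
After op 24 (replace /v 93): {"b":73,"v":93,"vg":6,"w":78}
After op 25 (replace /v 85): {"b":73,"v":85,"vg":6,"w":78}
Value at /b: 73

Answer: 73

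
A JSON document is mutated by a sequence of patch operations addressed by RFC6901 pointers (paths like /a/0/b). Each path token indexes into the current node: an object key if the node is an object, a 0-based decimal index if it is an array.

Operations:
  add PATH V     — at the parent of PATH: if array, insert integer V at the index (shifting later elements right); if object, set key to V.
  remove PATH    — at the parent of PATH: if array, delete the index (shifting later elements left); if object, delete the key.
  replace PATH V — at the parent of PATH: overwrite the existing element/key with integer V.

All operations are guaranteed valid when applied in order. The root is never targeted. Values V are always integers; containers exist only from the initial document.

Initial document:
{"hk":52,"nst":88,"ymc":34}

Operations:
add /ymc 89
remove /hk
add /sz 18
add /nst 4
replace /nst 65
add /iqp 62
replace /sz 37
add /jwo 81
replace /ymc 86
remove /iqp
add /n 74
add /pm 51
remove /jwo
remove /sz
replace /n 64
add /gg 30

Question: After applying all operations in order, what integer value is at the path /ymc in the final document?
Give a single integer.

After op 1 (add /ymc 89): {"hk":52,"nst":88,"ymc":89}
After op 2 (remove /hk): {"nst":88,"ymc":89}
After op 3 (add /sz 18): {"nst":88,"sz":18,"ymc":89}
After op 4 (add /nst 4): {"nst":4,"sz":18,"ymc":89}
After op 5 (replace /nst 65): {"nst":65,"sz":18,"ymc":89}
After op 6 (add /iqp 62): {"iqp":62,"nst":65,"sz":18,"ymc":89}
After op 7 (replace /sz 37): {"iqp":62,"nst":65,"sz":37,"ymc":89}
After op 8 (add /jwo 81): {"iqp":62,"jwo":81,"nst":65,"sz":37,"ymc":89}
After op 9 (replace /ymc 86): {"iqp":62,"jwo":81,"nst":65,"sz":37,"ymc":86}
After op 10 (remove /iqp): {"jwo":81,"nst":65,"sz":37,"ymc":86}
After op 11 (add /n 74): {"jwo":81,"n":74,"nst":65,"sz":37,"ymc":86}
After op 12 (add /pm 51): {"jwo":81,"n":74,"nst":65,"pm":51,"sz":37,"ymc":86}
After op 13 (remove /jwo): {"n":74,"nst":65,"pm":51,"sz":37,"ymc":86}
After op 14 (remove /sz): {"n":74,"nst":65,"pm":51,"ymc":86}
After op 15 (replace /n 64): {"n":64,"nst":65,"pm":51,"ymc":86}
After op 16 (add /gg 30): {"gg":30,"n":64,"nst":65,"pm":51,"ymc":86}
Value at /ymc: 86

Answer: 86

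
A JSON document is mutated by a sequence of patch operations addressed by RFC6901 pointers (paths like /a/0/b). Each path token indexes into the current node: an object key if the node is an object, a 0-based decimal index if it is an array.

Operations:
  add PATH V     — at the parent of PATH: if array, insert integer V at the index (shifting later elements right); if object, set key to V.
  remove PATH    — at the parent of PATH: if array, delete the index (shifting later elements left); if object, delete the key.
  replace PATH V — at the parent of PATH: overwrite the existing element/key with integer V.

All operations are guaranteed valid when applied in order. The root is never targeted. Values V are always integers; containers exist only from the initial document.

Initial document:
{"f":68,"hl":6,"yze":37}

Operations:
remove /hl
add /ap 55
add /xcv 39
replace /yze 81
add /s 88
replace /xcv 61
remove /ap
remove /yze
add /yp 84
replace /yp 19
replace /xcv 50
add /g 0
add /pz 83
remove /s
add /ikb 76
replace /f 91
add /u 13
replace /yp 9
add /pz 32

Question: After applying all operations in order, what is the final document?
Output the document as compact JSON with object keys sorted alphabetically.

Answer: {"f":91,"g":0,"ikb":76,"pz":32,"u":13,"xcv":50,"yp":9}

Derivation:
After op 1 (remove /hl): {"f":68,"yze":37}
After op 2 (add /ap 55): {"ap":55,"f":68,"yze":37}
After op 3 (add /xcv 39): {"ap":55,"f":68,"xcv":39,"yze":37}
After op 4 (replace /yze 81): {"ap":55,"f":68,"xcv":39,"yze":81}
After op 5 (add /s 88): {"ap":55,"f":68,"s":88,"xcv":39,"yze":81}
After op 6 (replace /xcv 61): {"ap":55,"f":68,"s":88,"xcv":61,"yze":81}
After op 7 (remove /ap): {"f":68,"s":88,"xcv":61,"yze":81}
After op 8 (remove /yze): {"f":68,"s":88,"xcv":61}
After op 9 (add /yp 84): {"f":68,"s":88,"xcv":61,"yp":84}
After op 10 (replace /yp 19): {"f":68,"s":88,"xcv":61,"yp":19}
After op 11 (replace /xcv 50): {"f":68,"s":88,"xcv":50,"yp":19}
After op 12 (add /g 0): {"f":68,"g":0,"s":88,"xcv":50,"yp":19}
After op 13 (add /pz 83): {"f":68,"g":0,"pz":83,"s":88,"xcv":50,"yp":19}
After op 14 (remove /s): {"f":68,"g":0,"pz":83,"xcv":50,"yp":19}
After op 15 (add /ikb 76): {"f":68,"g":0,"ikb":76,"pz":83,"xcv":50,"yp":19}
After op 16 (replace /f 91): {"f":91,"g":0,"ikb":76,"pz":83,"xcv":50,"yp":19}
After op 17 (add /u 13): {"f":91,"g":0,"ikb":76,"pz":83,"u":13,"xcv":50,"yp":19}
After op 18 (replace /yp 9): {"f":91,"g":0,"ikb":76,"pz":83,"u":13,"xcv":50,"yp":9}
After op 19 (add /pz 32): {"f":91,"g":0,"ikb":76,"pz":32,"u":13,"xcv":50,"yp":9}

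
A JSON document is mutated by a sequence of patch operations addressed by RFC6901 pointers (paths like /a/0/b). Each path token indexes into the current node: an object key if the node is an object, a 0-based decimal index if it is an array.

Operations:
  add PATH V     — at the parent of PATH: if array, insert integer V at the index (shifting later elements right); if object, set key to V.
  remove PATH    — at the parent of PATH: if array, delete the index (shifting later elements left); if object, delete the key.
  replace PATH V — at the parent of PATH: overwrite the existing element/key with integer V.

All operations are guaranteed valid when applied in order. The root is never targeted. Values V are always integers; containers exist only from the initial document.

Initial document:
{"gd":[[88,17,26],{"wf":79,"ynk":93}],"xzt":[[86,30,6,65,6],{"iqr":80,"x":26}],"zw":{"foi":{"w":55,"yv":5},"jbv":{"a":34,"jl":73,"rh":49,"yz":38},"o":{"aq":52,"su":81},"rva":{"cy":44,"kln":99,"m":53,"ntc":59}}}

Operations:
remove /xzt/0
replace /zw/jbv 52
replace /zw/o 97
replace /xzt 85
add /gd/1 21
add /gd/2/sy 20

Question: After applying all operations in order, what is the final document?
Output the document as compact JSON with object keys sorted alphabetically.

After op 1 (remove /xzt/0): {"gd":[[88,17,26],{"wf":79,"ynk":93}],"xzt":[{"iqr":80,"x":26}],"zw":{"foi":{"w":55,"yv":5},"jbv":{"a":34,"jl":73,"rh":49,"yz":38},"o":{"aq":52,"su":81},"rva":{"cy":44,"kln":99,"m":53,"ntc":59}}}
After op 2 (replace /zw/jbv 52): {"gd":[[88,17,26],{"wf":79,"ynk":93}],"xzt":[{"iqr":80,"x":26}],"zw":{"foi":{"w":55,"yv":5},"jbv":52,"o":{"aq":52,"su":81},"rva":{"cy":44,"kln":99,"m":53,"ntc":59}}}
After op 3 (replace /zw/o 97): {"gd":[[88,17,26],{"wf":79,"ynk":93}],"xzt":[{"iqr":80,"x":26}],"zw":{"foi":{"w":55,"yv":5},"jbv":52,"o":97,"rva":{"cy":44,"kln":99,"m":53,"ntc":59}}}
After op 4 (replace /xzt 85): {"gd":[[88,17,26],{"wf":79,"ynk":93}],"xzt":85,"zw":{"foi":{"w":55,"yv":5},"jbv":52,"o":97,"rva":{"cy":44,"kln":99,"m":53,"ntc":59}}}
After op 5 (add /gd/1 21): {"gd":[[88,17,26],21,{"wf":79,"ynk":93}],"xzt":85,"zw":{"foi":{"w":55,"yv":5},"jbv":52,"o":97,"rva":{"cy":44,"kln":99,"m":53,"ntc":59}}}
After op 6 (add /gd/2/sy 20): {"gd":[[88,17,26],21,{"sy":20,"wf":79,"ynk":93}],"xzt":85,"zw":{"foi":{"w":55,"yv":5},"jbv":52,"o":97,"rva":{"cy":44,"kln":99,"m":53,"ntc":59}}}

Answer: {"gd":[[88,17,26],21,{"sy":20,"wf":79,"ynk":93}],"xzt":85,"zw":{"foi":{"w":55,"yv":5},"jbv":52,"o":97,"rva":{"cy":44,"kln":99,"m":53,"ntc":59}}}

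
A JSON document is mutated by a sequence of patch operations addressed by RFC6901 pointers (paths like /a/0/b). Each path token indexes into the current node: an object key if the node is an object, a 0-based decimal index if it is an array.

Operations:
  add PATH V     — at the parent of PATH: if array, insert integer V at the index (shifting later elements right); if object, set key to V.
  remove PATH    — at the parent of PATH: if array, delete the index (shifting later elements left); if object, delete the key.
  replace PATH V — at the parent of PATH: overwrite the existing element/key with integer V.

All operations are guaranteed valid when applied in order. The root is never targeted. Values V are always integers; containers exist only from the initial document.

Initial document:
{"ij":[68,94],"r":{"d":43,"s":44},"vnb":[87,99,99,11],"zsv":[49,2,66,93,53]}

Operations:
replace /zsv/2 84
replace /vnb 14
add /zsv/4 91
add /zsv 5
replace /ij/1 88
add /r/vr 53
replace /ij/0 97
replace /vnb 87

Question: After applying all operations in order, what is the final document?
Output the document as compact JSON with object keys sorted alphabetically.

Answer: {"ij":[97,88],"r":{"d":43,"s":44,"vr":53},"vnb":87,"zsv":5}

Derivation:
After op 1 (replace /zsv/2 84): {"ij":[68,94],"r":{"d":43,"s":44},"vnb":[87,99,99,11],"zsv":[49,2,84,93,53]}
After op 2 (replace /vnb 14): {"ij":[68,94],"r":{"d":43,"s":44},"vnb":14,"zsv":[49,2,84,93,53]}
After op 3 (add /zsv/4 91): {"ij":[68,94],"r":{"d":43,"s":44},"vnb":14,"zsv":[49,2,84,93,91,53]}
After op 4 (add /zsv 5): {"ij":[68,94],"r":{"d":43,"s":44},"vnb":14,"zsv":5}
After op 5 (replace /ij/1 88): {"ij":[68,88],"r":{"d":43,"s":44},"vnb":14,"zsv":5}
After op 6 (add /r/vr 53): {"ij":[68,88],"r":{"d":43,"s":44,"vr":53},"vnb":14,"zsv":5}
After op 7 (replace /ij/0 97): {"ij":[97,88],"r":{"d":43,"s":44,"vr":53},"vnb":14,"zsv":5}
After op 8 (replace /vnb 87): {"ij":[97,88],"r":{"d":43,"s":44,"vr":53},"vnb":87,"zsv":5}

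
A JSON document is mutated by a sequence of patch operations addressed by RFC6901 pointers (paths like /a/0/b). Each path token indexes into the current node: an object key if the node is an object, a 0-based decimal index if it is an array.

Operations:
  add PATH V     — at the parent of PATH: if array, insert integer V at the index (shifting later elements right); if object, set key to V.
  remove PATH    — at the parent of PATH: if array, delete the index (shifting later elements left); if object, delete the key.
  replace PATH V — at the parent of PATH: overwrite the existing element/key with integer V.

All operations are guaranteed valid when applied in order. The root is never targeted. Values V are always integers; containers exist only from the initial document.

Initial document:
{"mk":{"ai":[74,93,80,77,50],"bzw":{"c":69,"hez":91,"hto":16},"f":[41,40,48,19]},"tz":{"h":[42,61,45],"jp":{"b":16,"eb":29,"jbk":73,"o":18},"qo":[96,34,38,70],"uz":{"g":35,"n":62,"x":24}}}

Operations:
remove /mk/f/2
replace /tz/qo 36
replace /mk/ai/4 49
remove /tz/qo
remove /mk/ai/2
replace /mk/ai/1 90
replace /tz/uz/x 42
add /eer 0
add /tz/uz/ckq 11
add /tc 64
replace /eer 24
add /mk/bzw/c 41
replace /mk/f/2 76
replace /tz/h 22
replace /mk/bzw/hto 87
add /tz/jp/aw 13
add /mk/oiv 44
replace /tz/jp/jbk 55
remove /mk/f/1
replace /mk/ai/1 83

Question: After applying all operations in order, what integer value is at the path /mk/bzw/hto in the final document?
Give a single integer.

After op 1 (remove /mk/f/2): {"mk":{"ai":[74,93,80,77,50],"bzw":{"c":69,"hez":91,"hto":16},"f":[41,40,19]},"tz":{"h":[42,61,45],"jp":{"b":16,"eb":29,"jbk":73,"o":18},"qo":[96,34,38,70],"uz":{"g":35,"n":62,"x":24}}}
After op 2 (replace /tz/qo 36): {"mk":{"ai":[74,93,80,77,50],"bzw":{"c":69,"hez":91,"hto":16},"f":[41,40,19]},"tz":{"h":[42,61,45],"jp":{"b":16,"eb":29,"jbk":73,"o":18},"qo":36,"uz":{"g":35,"n":62,"x":24}}}
After op 3 (replace /mk/ai/4 49): {"mk":{"ai":[74,93,80,77,49],"bzw":{"c":69,"hez":91,"hto":16},"f":[41,40,19]},"tz":{"h":[42,61,45],"jp":{"b":16,"eb":29,"jbk":73,"o":18},"qo":36,"uz":{"g":35,"n":62,"x":24}}}
After op 4 (remove /tz/qo): {"mk":{"ai":[74,93,80,77,49],"bzw":{"c":69,"hez":91,"hto":16},"f":[41,40,19]},"tz":{"h":[42,61,45],"jp":{"b":16,"eb":29,"jbk":73,"o":18},"uz":{"g":35,"n":62,"x":24}}}
After op 5 (remove /mk/ai/2): {"mk":{"ai":[74,93,77,49],"bzw":{"c":69,"hez":91,"hto":16},"f":[41,40,19]},"tz":{"h":[42,61,45],"jp":{"b":16,"eb":29,"jbk":73,"o":18},"uz":{"g":35,"n":62,"x":24}}}
After op 6 (replace /mk/ai/1 90): {"mk":{"ai":[74,90,77,49],"bzw":{"c":69,"hez":91,"hto":16},"f":[41,40,19]},"tz":{"h":[42,61,45],"jp":{"b":16,"eb":29,"jbk":73,"o":18},"uz":{"g":35,"n":62,"x":24}}}
After op 7 (replace /tz/uz/x 42): {"mk":{"ai":[74,90,77,49],"bzw":{"c":69,"hez":91,"hto":16},"f":[41,40,19]},"tz":{"h":[42,61,45],"jp":{"b":16,"eb":29,"jbk":73,"o":18},"uz":{"g":35,"n":62,"x":42}}}
After op 8 (add /eer 0): {"eer":0,"mk":{"ai":[74,90,77,49],"bzw":{"c":69,"hez":91,"hto":16},"f":[41,40,19]},"tz":{"h":[42,61,45],"jp":{"b":16,"eb":29,"jbk":73,"o":18},"uz":{"g":35,"n":62,"x":42}}}
After op 9 (add /tz/uz/ckq 11): {"eer":0,"mk":{"ai":[74,90,77,49],"bzw":{"c":69,"hez":91,"hto":16},"f":[41,40,19]},"tz":{"h":[42,61,45],"jp":{"b":16,"eb":29,"jbk":73,"o":18},"uz":{"ckq":11,"g":35,"n":62,"x":42}}}
After op 10 (add /tc 64): {"eer":0,"mk":{"ai":[74,90,77,49],"bzw":{"c":69,"hez":91,"hto":16},"f":[41,40,19]},"tc":64,"tz":{"h":[42,61,45],"jp":{"b":16,"eb":29,"jbk":73,"o":18},"uz":{"ckq":11,"g":35,"n":62,"x":42}}}
After op 11 (replace /eer 24): {"eer":24,"mk":{"ai":[74,90,77,49],"bzw":{"c":69,"hez":91,"hto":16},"f":[41,40,19]},"tc":64,"tz":{"h":[42,61,45],"jp":{"b":16,"eb":29,"jbk":73,"o":18},"uz":{"ckq":11,"g":35,"n":62,"x":42}}}
After op 12 (add /mk/bzw/c 41): {"eer":24,"mk":{"ai":[74,90,77,49],"bzw":{"c":41,"hez":91,"hto":16},"f":[41,40,19]},"tc":64,"tz":{"h":[42,61,45],"jp":{"b":16,"eb":29,"jbk":73,"o":18},"uz":{"ckq":11,"g":35,"n":62,"x":42}}}
After op 13 (replace /mk/f/2 76): {"eer":24,"mk":{"ai":[74,90,77,49],"bzw":{"c":41,"hez":91,"hto":16},"f":[41,40,76]},"tc":64,"tz":{"h":[42,61,45],"jp":{"b":16,"eb":29,"jbk":73,"o":18},"uz":{"ckq":11,"g":35,"n":62,"x":42}}}
After op 14 (replace /tz/h 22): {"eer":24,"mk":{"ai":[74,90,77,49],"bzw":{"c":41,"hez":91,"hto":16},"f":[41,40,76]},"tc":64,"tz":{"h":22,"jp":{"b":16,"eb":29,"jbk":73,"o":18},"uz":{"ckq":11,"g":35,"n":62,"x":42}}}
After op 15 (replace /mk/bzw/hto 87): {"eer":24,"mk":{"ai":[74,90,77,49],"bzw":{"c":41,"hez":91,"hto":87},"f":[41,40,76]},"tc":64,"tz":{"h":22,"jp":{"b":16,"eb":29,"jbk":73,"o":18},"uz":{"ckq":11,"g":35,"n":62,"x":42}}}
After op 16 (add /tz/jp/aw 13): {"eer":24,"mk":{"ai":[74,90,77,49],"bzw":{"c":41,"hez":91,"hto":87},"f":[41,40,76]},"tc":64,"tz":{"h":22,"jp":{"aw":13,"b":16,"eb":29,"jbk":73,"o":18},"uz":{"ckq":11,"g":35,"n":62,"x":42}}}
After op 17 (add /mk/oiv 44): {"eer":24,"mk":{"ai":[74,90,77,49],"bzw":{"c":41,"hez":91,"hto":87},"f":[41,40,76],"oiv":44},"tc":64,"tz":{"h":22,"jp":{"aw":13,"b":16,"eb":29,"jbk":73,"o":18},"uz":{"ckq":11,"g":35,"n":62,"x":42}}}
After op 18 (replace /tz/jp/jbk 55): {"eer":24,"mk":{"ai":[74,90,77,49],"bzw":{"c":41,"hez":91,"hto":87},"f":[41,40,76],"oiv":44},"tc":64,"tz":{"h":22,"jp":{"aw":13,"b":16,"eb":29,"jbk":55,"o":18},"uz":{"ckq":11,"g":35,"n":62,"x":42}}}
After op 19 (remove /mk/f/1): {"eer":24,"mk":{"ai":[74,90,77,49],"bzw":{"c":41,"hez":91,"hto":87},"f":[41,76],"oiv":44},"tc":64,"tz":{"h":22,"jp":{"aw":13,"b":16,"eb":29,"jbk":55,"o":18},"uz":{"ckq":11,"g":35,"n":62,"x":42}}}
After op 20 (replace /mk/ai/1 83): {"eer":24,"mk":{"ai":[74,83,77,49],"bzw":{"c":41,"hez":91,"hto":87},"f":[41,76],"oiv":44},"tc":64,"tz":{"h":22,"jp":{"aw":13,"b":16,"eb":29,"jbk":55,"o":18},"uz":{"ckq":11,"g":35,"n":62,"x":42}}}
Value at /mk/bzw/hto: 87

Answer: 87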